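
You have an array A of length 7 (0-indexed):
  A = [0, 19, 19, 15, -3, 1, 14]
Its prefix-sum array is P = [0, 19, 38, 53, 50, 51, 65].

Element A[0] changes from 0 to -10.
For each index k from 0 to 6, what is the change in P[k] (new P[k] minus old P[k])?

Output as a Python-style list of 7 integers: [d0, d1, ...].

Answer: [-10, -10, -10, -10, -10, -10, -10]

Derivation:
Element change: A[0] 0 -> -10, delta = -10
For k < 0: P[k] unchanged, delta_P[k] = 0
For k >= 0: P[k] shifts by exactly -10
Delta array: [-10, -10, -10, -10, -10, -10, -10]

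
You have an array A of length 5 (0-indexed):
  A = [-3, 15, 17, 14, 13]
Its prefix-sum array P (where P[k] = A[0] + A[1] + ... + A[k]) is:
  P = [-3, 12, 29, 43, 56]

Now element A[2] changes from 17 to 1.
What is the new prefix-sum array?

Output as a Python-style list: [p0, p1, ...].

Answer: [-3, 12, 13, 27, 40]

Derivation:
Change: A[2] 17 -> 1, delta = -16
P[k] for k < 2: unchanged (A[2] not included)
P[k] for k >= 2: shift by delta = -16
  P[0] = -3 + 0 = -3
  P[1] = 12 + 0 = 12
  P[2] = 29 + -16 = 13
  P[3] = 43 + -16 = 27
  P[4] = 56 + -16 = 40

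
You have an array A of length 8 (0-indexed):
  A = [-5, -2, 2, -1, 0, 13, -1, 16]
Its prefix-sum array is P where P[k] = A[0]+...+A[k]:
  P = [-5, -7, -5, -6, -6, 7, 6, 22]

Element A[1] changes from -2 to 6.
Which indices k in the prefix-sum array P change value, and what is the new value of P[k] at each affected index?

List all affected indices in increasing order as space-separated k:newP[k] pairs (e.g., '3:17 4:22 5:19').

P[k] = A[0] + ... + A[k]
P[k] includes A[1] iff k >= 1
Affected indices: 1, 2, ..., 7; delta = 8
  P[1]: -7 + 8 = 1
  P[2]: -5 + 8 = 3
  P[3]: -6 + 8 = 2
  P[4]: -6 + 8 = 2
  P[5]: 7 + 8 = 15
  P[6]: 6 + 8 = 14
  P[7]: 22 + 8 = 30

Answer: 1:1 2:3 3:2 4:2 5:15 6:14 7:30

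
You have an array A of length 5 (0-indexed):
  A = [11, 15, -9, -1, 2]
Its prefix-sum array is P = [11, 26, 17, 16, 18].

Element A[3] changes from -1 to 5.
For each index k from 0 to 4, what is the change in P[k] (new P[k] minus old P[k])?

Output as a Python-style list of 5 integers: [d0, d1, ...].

Answer: [0, 0, 0, 6, 6]

Derivation:
Element change: A[3] -1 -> 5, delta = 6
For k < 3: P[k] unchanged, delta_P[k] = 0
For k >= 3: P[k] shifts by exactly 6
Delta array: [0, 0, 0, 6, 6]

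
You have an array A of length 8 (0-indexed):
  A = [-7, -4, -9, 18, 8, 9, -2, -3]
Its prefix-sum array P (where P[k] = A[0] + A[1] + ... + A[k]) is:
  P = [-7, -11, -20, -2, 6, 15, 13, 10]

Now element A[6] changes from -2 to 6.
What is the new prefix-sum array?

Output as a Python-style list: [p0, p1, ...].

Answer: [-7, -11, -20, -2, 6, 15, 21, 18]

Derivation:
Change: A[6] -2 -> 6, delta = 8
P[k] for k < 6: unchanged (A[6] not included)
P[k] for k >= 6: shift by delta = 8
  P[0] = -7 + 0 = -7
  P[1] = -11 + 0 = -11
  P[2] = -20 + 0 = -20
  P[3] = -2 + 0 = -2
  P[4] = 6 + 0 = 6
  P[5] = 15 + 0 = 15
  P[6] = 13 + 8 = 21
  P[7] = 10 + 8 = 18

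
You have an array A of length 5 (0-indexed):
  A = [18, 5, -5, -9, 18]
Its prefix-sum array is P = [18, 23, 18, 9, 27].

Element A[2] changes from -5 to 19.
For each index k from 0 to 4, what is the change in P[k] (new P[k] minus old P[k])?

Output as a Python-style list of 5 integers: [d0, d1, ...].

Element change: A[2] -5 -> 19, delta = 24
For k < 2: P[k] unchanged, delta_P[k] = 0
For k >= 2: P[k] shifts by exactly 24
Delta array: [0, 0, 24, 24, 24]

Answer: [0, 0, 24, 24, 24]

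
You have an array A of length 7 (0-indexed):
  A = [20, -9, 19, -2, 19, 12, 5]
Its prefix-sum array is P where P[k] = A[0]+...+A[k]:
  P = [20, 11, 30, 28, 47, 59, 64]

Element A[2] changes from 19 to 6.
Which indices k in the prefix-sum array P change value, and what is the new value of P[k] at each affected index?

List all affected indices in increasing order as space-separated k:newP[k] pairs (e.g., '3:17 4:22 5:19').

P[k] = A[0] + ... + A[k]
P[k] includes A[2] iff k >= 2
Affected indices: 2, 3, ..., 6; delta = -13
  P[2]: 30 + -13 = 17
  P[3]: 28 + -13 = 15
  P[4]: 47 + -13 = 34
  P[5]: 59 + -13 = 46
  P[6]: 64 + -13 = 51

Answer: 2:17 3:15 4:34 5:46 6:51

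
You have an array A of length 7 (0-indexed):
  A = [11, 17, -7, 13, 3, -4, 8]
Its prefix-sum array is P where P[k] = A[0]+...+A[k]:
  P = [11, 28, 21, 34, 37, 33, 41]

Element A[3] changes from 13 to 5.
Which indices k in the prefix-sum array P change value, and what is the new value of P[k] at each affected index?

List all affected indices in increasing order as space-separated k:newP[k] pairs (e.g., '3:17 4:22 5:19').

P[k] = A[0] + ... + A[k]
P[k] includes A[3] iff k >= 3
Affected indices: 3, 4, ..., 6; delta = -8
  P[3]: 34 + -8 = 26
  P[4]: 37 + -8 = 29
  P[5]: 33 + -8 = 25
  P[6]: 41 + -8 = 33

Answer: 3:26 4:29 5:25 6:33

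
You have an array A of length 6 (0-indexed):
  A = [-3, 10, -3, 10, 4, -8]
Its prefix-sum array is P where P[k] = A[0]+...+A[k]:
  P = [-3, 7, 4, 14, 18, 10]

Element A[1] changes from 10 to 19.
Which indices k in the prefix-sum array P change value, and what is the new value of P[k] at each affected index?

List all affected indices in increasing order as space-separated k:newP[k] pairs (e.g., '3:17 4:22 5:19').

P[k] = A[0] + ... + A[k]
P[k] includes A[1] iff k >= 1
Affected indices: 1, 2, ..., 5; delta = 9
  P[1]: 7 + 9 = 16
  P[2]: 4 + 9 = 13
  P[3]: 14 + 9 = 23
  P[4]: 18 + 9 = 27
  P[5]: 10 + 9 = 19

Answer: 1:16 2:13 3:23 4:27 5:19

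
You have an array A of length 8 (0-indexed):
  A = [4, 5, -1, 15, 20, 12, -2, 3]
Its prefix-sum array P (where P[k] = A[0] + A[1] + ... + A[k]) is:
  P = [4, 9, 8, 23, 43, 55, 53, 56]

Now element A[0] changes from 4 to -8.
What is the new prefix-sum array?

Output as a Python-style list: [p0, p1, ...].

Answer: [-8, -3, -4, 11, 31, 43, 41, 44]

Derivation:
Change: A[0] 4 -> -8, delta = -12
P[k] for k < 0: unchanged (A[0] not included)
P[k] for k >= 0: shift by delta = -12
  P[0] = 4 + -12 = -8
  P[1] = 9 + -12 = -3
  P[2] = 8 + -12 = -4
  P[3] = 23 + -12 = 11
  P[4] = 43 + -12 = 31
  P[5] = 55 + -12 = 43
  P[6] = 53 + -12 = 41
  P[7] = 56 + -12 = 44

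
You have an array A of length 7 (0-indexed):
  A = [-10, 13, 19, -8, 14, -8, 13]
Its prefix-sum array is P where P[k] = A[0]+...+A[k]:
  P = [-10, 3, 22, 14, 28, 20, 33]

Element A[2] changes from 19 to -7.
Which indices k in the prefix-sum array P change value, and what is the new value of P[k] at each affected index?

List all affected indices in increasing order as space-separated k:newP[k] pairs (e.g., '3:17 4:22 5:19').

Answer: 2:-4 3:-12 4:2 5:-6 6:7

Derivation:
P[k] = A[0] + ... + A[k]
P[k] includes A[2] iff k >= 2
Affected indices: 2, 3, ..., 6; delta = -26
  P[2]: 22 + -26 = -4
  P[3]: 14 + -26 = -12
  P[4]: 28 + -26 = 2
  P[5]: 20 + -26 = -6
  P[6]: 33 + -26 = 7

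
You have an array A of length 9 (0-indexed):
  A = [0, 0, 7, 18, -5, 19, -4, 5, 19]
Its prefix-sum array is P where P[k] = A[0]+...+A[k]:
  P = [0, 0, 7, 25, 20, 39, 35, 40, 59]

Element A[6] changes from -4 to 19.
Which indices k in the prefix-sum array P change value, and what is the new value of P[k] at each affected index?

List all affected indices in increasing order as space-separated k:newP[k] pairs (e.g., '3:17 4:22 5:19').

Answer: 6:58 7:63 8:82

Derivation:
P[k] = A[0] + ... + A[k]
P[k] includes A[6] iff k >= 6
Affected indices: 6, 7, ..., 8; delta = 23
  P[6]: 35 + 23 = 58
  P[7]: 40 + 23 = 63
  P[8]: 59 + 23 = 82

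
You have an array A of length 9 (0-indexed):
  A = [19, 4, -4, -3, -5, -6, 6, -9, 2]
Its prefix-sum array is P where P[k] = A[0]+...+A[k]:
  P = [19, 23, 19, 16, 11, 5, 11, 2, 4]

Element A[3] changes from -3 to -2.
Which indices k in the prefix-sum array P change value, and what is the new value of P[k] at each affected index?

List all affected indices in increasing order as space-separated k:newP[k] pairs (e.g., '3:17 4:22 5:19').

P[k] = A[0] + ... + A[k]
P[k] includes A[3] iff k >= 3
Affected indices: 3, 4, ..., 8; delta = 1
  P[3]: 16 + 1 = 17
  P[4]: 11 + 1 = 12
  P[5]: 5 + 1 = 6
  P[6]: 11 + 1 = 12
  P[7]: 2 + 1 = 3
  P[8]: 4 + 1 = 5

Answer: 3:17 4:12 5:6 6:12 7:3 8:5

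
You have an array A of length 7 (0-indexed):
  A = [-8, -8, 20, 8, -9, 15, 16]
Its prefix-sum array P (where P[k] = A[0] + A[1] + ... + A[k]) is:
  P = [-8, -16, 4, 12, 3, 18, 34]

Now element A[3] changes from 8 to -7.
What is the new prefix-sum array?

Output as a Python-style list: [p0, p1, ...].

Change: A[3] 8 -> -7, delta = -15
P[k] for k < 3: unchanged (A[3] not included)
P[k] for k >= 3: shift by delta = -15
  P[0] = -8 + 0 = -8
  P[1] = -16 + 0 = -16
  P[2] = 4 + 0 = 4
  P[3] = 12 + -15 = -3
  P[4] = 3 + -15 = -12
  P[5] = 18 + -15 = 3
  P[6] = 34 + -15 = 19

Answer: [-8, -16, 4, -3, -12, 3, 19]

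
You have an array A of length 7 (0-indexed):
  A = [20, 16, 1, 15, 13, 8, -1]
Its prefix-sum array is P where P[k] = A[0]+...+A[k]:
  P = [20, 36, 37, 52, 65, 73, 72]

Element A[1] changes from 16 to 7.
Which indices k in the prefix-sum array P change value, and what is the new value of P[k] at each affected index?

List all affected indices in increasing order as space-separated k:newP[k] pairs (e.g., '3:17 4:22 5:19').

Answer: 1:27 2:28 3:43 4:56 5:64 6:63

Derivation:
P[k] = A[0] + ... + A[k]
P[k] includes A[1] iff k >= 1
Affected indices: 1, 2, ..., 6; delta = -9
  P[1]: 36 + -9 = 27
  P[2]: 37 + -9 = 28
  P[3]: 52 + -9 = 43
  P[4]: 65 + -9 = 56
  P[5]: 73 + -9 = 64
  P[6]: 72 + -9 = 63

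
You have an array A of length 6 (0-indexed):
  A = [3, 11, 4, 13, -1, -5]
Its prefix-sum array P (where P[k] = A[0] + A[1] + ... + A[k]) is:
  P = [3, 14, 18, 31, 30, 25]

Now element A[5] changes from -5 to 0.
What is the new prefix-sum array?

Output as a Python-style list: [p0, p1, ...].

Change: A[5] -5 -> 0, delta = 5
P[k] for k < 5: unchanged (A[5] not included)
P[k] for k >= 5: shift by delta = 5
  P[0] = 3 + 0 = 3
  P[1] = 14 + 0 = 14
  P[2] = 18 + 0 = 18
  P[3] = 31 + 0 = 31
  P[4] = 30 + 0 = 30
  P[5] = 25 + 5 = 30

Answer: [3, 14, 18, 31, 30, 30]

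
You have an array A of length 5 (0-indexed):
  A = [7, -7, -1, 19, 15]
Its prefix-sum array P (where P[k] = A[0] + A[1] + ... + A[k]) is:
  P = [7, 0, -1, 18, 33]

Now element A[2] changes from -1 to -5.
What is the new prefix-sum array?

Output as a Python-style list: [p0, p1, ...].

Change: A[2] -1 -> -5, delta = -4
P[k] for k < 2: unchanged (A[2] not included)
P[k] for k >= 2: shift by delta = -4
  P[0] = 7 + 0 = 7
  P[1] = 0 + 0 = 0
  P[2] = -1 + -4 = -5
  P[3] = 18 + -4 = 14
  P[4] = 33 + -4 = 29

Answer: [7, 0, -5, 14, 29]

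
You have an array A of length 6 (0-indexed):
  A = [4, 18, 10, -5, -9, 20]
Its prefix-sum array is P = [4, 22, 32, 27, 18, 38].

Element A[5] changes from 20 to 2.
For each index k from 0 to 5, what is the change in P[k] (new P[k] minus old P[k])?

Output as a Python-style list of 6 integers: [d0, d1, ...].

Answer: [0, 0, 0, 0, 0, -18]

Derivation:
Element change: A[5] 20 -> 2, delta = -18
For k < 5: P[k] unchanged, delta_P[k] = 0
For k >= 5: P[k] shifts by exactly -18
Delta array: [0, 0, 0, 0, 0, -18]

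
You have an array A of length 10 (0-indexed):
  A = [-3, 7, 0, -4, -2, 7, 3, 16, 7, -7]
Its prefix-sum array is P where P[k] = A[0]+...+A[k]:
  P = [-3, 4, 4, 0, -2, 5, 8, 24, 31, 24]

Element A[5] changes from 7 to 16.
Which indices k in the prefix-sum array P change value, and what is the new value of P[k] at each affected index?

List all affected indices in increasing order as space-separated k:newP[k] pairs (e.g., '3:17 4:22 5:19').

Answer: 5:14 6:17 7:33 8:40 9:33

Derivation:
P[k] = A[0] + ... + A[k]
P[k] includes A[5] iff k >= 5
Affected indices: 5, 6, ..., 9; delta = 9
  P[5]: 5 + 9 = 14
  P[6]: 8 + 9 = 17
  P[7]: 24 + 9 = 33
  P[8]: 31 + 9 = 40
  P[9]: 24 + 9 = 33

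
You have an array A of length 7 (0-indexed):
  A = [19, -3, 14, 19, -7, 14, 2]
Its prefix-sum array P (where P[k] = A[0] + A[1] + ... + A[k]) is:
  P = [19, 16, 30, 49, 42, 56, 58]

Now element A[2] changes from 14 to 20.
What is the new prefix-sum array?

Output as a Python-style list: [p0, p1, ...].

Answer: [19, 16, 36, 55, 48, 62, 64]

Derivation:
Change: A[2] 14 -> 20, delta = 6
P[k] for k < 2: unchanged (A[2] not included)
P[k] for k >= 2: shift by delta = 6
  P[0] = 19 + 0 = 19
  P[1] = 16 + 0 = 16
  P[2] = 30 + 6 = 36
  P[3] = 49 + 6 = 55
  P[4] = 42 + 6 = 48
  P[5] = 56 + 6 = 62
  P[6] = 58 + 6 = 64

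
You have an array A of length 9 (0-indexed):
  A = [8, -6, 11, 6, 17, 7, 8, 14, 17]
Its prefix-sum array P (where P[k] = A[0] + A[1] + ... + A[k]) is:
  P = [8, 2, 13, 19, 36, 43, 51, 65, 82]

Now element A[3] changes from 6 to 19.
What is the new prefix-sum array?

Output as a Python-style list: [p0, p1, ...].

Answer: [8, 2, 13, 32, 49, 56, 64, 78, 95]

Derivation:
Change: A[3] 6 -> 19, delta = 13
P[k] for k < 3: unchanged (A[3] not included)
P[k] for k >= 3: shift by delta = 13
  P[0] = 8 + 0 = 8
  P[1] = 2 + 0 = 2
  P[2] = 13 + 0 = 13
  P[3] = 19 + 13 = 32
  P[4] = 36 + 13 = 49
  P[5] = 43 + 13 = 56
  P[6] = 51 + 13 = 64
  P[7] = 65 + 13 = 78
  P[8] = 82 + 13 = 95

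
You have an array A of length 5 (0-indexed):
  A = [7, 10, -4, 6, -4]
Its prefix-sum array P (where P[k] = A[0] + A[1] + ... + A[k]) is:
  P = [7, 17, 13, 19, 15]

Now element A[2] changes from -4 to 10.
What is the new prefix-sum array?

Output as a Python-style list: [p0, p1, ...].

Change: A[2] -4 -> 10, delta = 14
P[k] for k < 2: unchanged (A[2] not included)
P[k] for k >= 2: shift by delta = 14
  P[0] = 7 + 0 = 7
  P[1] = 17 + 0 = 17
  P[2] = 13 + 14 = 27
  P[3] = 19 + 14 = 33
  P[4] = 15 + 14 = 29

Answer: [7, 17, 27, 33, 29]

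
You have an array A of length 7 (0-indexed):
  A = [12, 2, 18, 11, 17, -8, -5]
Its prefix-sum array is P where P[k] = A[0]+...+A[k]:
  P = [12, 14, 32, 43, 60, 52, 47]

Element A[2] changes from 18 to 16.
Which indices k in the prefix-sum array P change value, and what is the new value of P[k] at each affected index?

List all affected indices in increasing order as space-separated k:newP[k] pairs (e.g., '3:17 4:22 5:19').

Answer: 2:30 3:41 4:58 5:50 6:45

Derivation:
P[k] = A[0] + ... + A[k]
P[k] includes A[2] iff k >= 2
Affected indices: 2, 3, ..., 6; delta = -2
  P[2]: 32 + -2 = 30
  P[3]: 43 + -2 = 41
  P[4]: 60 + -2 = 58
  P[5]: 52 + -2 = 50
  P[6]: 47 + -2 = 45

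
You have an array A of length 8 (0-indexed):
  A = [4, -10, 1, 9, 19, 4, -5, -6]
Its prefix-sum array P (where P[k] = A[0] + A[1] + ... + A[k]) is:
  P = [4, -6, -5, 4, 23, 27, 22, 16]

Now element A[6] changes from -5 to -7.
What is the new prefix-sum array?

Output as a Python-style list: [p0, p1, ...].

Answer: [4, -6, -5, 4, 23, 27, 20, 14]

Derivation:
Change: A[6] -5 -> -7, delta = -2
P[k] for k < 6: unchanged (A[6] not included)
P[k] for k >= 6: shift by delta = -2
  P[0] = 4 + 0 = 4
  P[1] = -6 + 0 = -6
  P[2] = -5 + 0 = -5
  P[3] = 4 + 0 = 4
  P[4] = 23 + 0 = 23
  P[5] = 27 + 0 = 27
  P[6] = 22 + -2 = 20
  P[7] = 16 + -2 = 14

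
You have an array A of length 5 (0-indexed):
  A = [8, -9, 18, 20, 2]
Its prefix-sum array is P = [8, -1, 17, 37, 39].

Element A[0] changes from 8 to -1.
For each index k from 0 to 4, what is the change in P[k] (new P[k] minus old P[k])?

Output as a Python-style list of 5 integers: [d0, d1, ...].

Element change: A[0] 8 -> -1, delta = -9
For k < 0: P[k] unchanged, delta_P[k] = 0
For k >= 0: P[k] shifts by exactly -9
Delta array: [-9, -9, -9, -9, -9]

Answer: [-9, -9, -9, -9, -9]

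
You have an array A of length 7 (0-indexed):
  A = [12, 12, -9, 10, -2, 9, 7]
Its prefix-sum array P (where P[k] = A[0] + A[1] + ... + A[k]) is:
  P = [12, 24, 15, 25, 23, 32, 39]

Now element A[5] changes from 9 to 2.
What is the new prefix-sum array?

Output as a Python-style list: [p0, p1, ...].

Answer: [12, 24, 15, 25, 23, 25, 32]

Derivation:
Change: A[5] 9 -> 2, delta = -7
P[k] for k < 5: unchanged (A[5] not included)
P[k] for k >= 5: shift by delta = -7
  P[0] = 12 + 0 = 12
  P[1] = 24 + 0 = 24
  P[2] = 15 + 0 = 15
  P[3] = 25 + 0 = 25
  P[4] = 23 + 0 = 23
  P[5] = 32 + -7 = 25
  P[6] = 39 + -7 = 32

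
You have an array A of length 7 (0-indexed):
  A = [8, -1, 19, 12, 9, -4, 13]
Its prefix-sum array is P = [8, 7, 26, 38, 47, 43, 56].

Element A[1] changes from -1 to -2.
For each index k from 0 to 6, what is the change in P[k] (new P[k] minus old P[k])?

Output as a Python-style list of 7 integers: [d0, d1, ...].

Answer: [0, -1, -1, -1, -1, -1, -1]

Derivation:
Element change: A[1] -1 -> -2, delta = -1
For k < 1: P[k] unchanged, delta_P[k] = 0
For k >= 1: P[k] shifts by exactly -1
Delta array: [0, -1, -1, -1, -1, -1, -1]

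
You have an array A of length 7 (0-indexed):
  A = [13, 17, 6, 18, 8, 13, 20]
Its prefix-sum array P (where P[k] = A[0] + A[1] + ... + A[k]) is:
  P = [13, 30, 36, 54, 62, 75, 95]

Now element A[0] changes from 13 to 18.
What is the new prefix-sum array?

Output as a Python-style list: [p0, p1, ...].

Change: A[0] 13 -> 18, delta = 5
P[k] for k < 0: unchanged (A[0] not included)
P[k] for k >= 0: shift by delta = 5
  P[0] = 13 + 5 = 18
  P[1] = 30 + 5 = 35
  P[2] = 36 + 5 = 41
  P[3] = 54 + 5 = 59
  P[4] = 62 + 5 = 67
  P[5] = 75 + 5 = 80
  P[6] = 95 + 5 = 100

Answer: [18, 35, 41, 59, 67, 80, 100]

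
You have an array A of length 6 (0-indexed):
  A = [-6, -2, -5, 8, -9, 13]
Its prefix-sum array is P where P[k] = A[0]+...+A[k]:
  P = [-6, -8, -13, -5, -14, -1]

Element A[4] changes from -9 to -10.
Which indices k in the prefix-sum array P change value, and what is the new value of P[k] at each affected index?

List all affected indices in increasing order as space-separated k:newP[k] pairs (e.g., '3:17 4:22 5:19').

P[k] = A[0] + ... + A[k]
P[k] includes A[4] iff k >= 4
Affected indices: 4, 5, ..., 5; delta = -1
  P[4]: -14 + -1 = -15
  P[5]: -1 + -1 = -2

Answer: 4:-15 5:-2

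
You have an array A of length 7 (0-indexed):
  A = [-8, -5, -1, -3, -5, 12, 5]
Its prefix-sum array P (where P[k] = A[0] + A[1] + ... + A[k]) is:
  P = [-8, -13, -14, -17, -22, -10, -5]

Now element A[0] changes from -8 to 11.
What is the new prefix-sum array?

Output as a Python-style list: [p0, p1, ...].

Change: A[0] -8 -> 11, delta = 19
P[k] for k < 0: unchanged (A[0] not included)
P[k] for k >= 0: shift by delta = 19
  P[0] = -8 + 19 = 11
  P[1] = -13 + 19 = 6
  P[2] = -14 + 19 = 5
  P[3] = -17 + 19 = 2
  P[4] = -22 + 19 = -3
  P[5] = -10 + 19 = 9
  P[6] = -5 + 19 = 14

Answer: [11, 6, 5, 2, -3, 9, 14]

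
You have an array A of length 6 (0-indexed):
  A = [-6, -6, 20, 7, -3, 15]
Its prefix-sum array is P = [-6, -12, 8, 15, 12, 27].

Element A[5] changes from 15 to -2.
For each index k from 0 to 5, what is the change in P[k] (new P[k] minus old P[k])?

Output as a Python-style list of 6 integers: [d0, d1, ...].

Element change: A[5] 15 -> -2, delta = -17
For k < 5: P[k] unchanged, delta_P[k] = 0
For k >= 5: P[k] shifts by exactly -17
Delta array: [0, 0, 0, 0, 0, -17]

Answer: [0, 0, 0, 0, 0, -17]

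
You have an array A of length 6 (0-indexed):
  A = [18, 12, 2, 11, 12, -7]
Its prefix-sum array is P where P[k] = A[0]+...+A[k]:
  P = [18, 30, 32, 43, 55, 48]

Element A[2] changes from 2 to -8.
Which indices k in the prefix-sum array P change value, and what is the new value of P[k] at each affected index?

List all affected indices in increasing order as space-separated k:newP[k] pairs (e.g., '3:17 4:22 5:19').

Answer: 2:22 3:33 4:45 5:38

Derivation:
P[k] = A[0] + ... + A[k]
P[k] includes A[2] iff k >= 2
Affected indices: 2, 3, ..., 5; delta = -10
  P[2]: 32 + -10 = 22
  P[3]: 43 + -10 = 33
  P[4]: 55 + -10 = 45
  P[5]: 48 + -10 = 38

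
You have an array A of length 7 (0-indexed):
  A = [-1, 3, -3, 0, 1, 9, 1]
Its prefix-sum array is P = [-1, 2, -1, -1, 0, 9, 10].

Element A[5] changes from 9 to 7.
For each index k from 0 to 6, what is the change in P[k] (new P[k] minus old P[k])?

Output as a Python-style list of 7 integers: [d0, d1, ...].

Element change: A[5] 9 -> 7, delta = -2
For k < 5: P[k] unchanged, delta_P[k] = 0
For k >= 5: P[k] shifts by exactly -2
Delta array: [0, 0, 0, 0, 0, -2, -2]

Answer: [0, 0, 0, 0, 0, -2, -2]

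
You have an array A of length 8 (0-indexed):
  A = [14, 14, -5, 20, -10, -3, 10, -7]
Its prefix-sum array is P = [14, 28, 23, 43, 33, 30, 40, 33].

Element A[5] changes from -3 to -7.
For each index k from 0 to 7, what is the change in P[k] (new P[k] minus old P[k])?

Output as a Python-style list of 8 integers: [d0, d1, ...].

Element change: A[5] -3 -> -7, delta = -4
For k < 5: P[k] unchanged, delta_P[k] = 0
For k >= 5: P[k] shifts by exactly -4
Delta array: [0, 0, 0, 0, 0, -4, -4, -4]

Answer: [0, 0, 0, 0, 0, -4, -4, -4]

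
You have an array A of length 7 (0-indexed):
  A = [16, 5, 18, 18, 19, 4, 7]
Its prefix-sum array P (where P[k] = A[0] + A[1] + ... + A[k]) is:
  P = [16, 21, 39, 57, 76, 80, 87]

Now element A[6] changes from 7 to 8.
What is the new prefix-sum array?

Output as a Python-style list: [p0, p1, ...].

Answer: [16, 21, 39, 57, 76, 80, 88]

Derivation:
Change: A[6] 7 -> 8, delta = 1
P[k] for k < 6: unchanged (A[6] not included)
P[k] for k >= 6: shift by delta = 1
  P[0] = 16 + 0 = 16
  P[1] = 21 + 0 = 21
  P[2] = 39 + 0 = 39
  P[3] = 57 + 0 = 57
  P[4] = 76 + 0 = 76
  P[5] = 80 + 0 = 80
  P[6] = 87 + 1 = 88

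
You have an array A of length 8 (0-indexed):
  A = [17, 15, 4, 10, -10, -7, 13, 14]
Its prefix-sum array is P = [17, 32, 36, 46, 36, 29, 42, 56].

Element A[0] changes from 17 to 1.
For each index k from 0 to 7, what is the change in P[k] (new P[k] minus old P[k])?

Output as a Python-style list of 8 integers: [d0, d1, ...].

Element change: A[0] 17 -> 1, delta = -16
For k < 0: P[k] unchanged, delta_P[k] = 0
For k >= 0: P[k] shifts by exactly -16
Delta array: [-16, -16, -16, -16, -16, -16, -16, -16]

Answer: [-16, -16, -16, -16, -16, -16, -16, -16]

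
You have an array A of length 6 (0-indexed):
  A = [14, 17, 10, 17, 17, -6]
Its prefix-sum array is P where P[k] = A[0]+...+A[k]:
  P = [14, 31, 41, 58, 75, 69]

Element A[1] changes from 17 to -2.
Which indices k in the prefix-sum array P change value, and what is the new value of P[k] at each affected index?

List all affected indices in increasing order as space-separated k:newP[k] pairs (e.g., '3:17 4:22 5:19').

P[k] = A[0] + ... + A[k]
P[k] includes A[1] iff k >= 1
Affected indices: 1, 2, ..., 5; delta = -19
  P[1]: 31 + -19 = 12
  P[2]: 41 + -19 = 22
  P[3]: 58 + -19 = 39
  P[4]: 75 + -19 = 56
  P[5]: 69 + -19 = 50

Answer: 1:12 2:22 3:39 4:56 5:50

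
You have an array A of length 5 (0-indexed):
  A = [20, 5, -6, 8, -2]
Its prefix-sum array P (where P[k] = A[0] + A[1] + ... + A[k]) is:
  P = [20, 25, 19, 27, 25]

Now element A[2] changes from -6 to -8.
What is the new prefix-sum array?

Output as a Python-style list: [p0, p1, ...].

Change: A[2] -6 -> -8, delta = -2
P[k] for k < 2: unchanged (A[2] not included)
P[k] for k >= 2: shift by delta = -2
  P[0] = 20 + 0 = 20
  P[1] = 25 + 0 = 25
  P[2] = 19 + -2 = 17
  P[3] = 27 + -2 = 25
  P[4] = 25 + -2 = 23

Answer: [20, 25, 17, 25, 23]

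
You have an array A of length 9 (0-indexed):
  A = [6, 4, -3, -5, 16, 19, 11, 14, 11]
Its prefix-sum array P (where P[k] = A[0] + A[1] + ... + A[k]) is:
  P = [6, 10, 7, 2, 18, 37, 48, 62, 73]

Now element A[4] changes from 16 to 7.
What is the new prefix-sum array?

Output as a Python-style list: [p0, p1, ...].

Change: A[4] 16 -> 7, delta = -9
P[k] for k < 4: unchanged (A[4] not included)
P[k] for k >= 4: shift by delta = -9
  P[0] = 6 + 0 = 6
  P[1] = 10 + 0 = 10
  P[2] = 7 + 0 = 7
  P[3] = 2 + 0 = 2
  P[4] = 18 + -9 = 9
  P[5] = 37 + -9 = 28
  P[6] = 48 + -9 = 39
  P[7] = 62 + -9 = 53
  P[8] = 73 + -9 = 64

Answer: [6, 10, 7, 2, 9, 28, 39, 53, 64]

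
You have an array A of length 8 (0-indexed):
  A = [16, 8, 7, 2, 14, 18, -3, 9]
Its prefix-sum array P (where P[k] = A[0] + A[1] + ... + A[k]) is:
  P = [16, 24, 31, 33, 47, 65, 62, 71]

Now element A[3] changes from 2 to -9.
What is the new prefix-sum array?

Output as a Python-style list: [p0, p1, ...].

Answer: [16, 24, 31, 22, 36, 54, 51, 60]

Derivation:
Change: A[3] 2 -> -9, delta = -11
P[k] for k < 3: unchanged (A[3] not included)
P[k] for k >= 3: shift by delta = -11
  P[0] = 16 + 0 = 16
  P[1] = 24 + 0 = 24
  P[2] = 31 + 0 = 31
  P[3] = 33 + -11 = 22
  P[4] = 47 + -11 = 36
  P[5] = 65 + -11 = 54
  P[6] = 62 + -11 = 51
  P[7] = 71 + -11 = 60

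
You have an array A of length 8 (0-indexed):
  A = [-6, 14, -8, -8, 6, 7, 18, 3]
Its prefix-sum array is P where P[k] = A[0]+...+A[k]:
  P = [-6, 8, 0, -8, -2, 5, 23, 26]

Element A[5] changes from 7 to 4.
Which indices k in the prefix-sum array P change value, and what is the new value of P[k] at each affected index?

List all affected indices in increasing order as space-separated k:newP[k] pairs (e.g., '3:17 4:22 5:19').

Answer: 5:2 6:20 7:23

Derivation:
P[k] = A[0] + ... + A[k]
P[k] includes A[5] iff k >= 5
Affected indices: 5, 6, ..., 7; delta = -3
  P[5]: 5 + -3 = 2
  P[6]: 23 + -3 = 20
  P[7]: 26 + -3 = 23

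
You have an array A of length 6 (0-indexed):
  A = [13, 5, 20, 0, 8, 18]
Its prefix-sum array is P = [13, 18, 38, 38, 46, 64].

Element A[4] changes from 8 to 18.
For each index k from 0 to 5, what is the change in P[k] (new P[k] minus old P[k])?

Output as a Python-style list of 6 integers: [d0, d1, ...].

Element change: A[4] 8 -> 18, delta = 10
For k < 4: P[k] unchanged, delta_P[k] = 0
For k >= 4: P[k] shifts by exactly 10
Delta array: [0, 0, 0, 0, 10, 10]

Answer: [0, 0, 0, 0, 10, 10]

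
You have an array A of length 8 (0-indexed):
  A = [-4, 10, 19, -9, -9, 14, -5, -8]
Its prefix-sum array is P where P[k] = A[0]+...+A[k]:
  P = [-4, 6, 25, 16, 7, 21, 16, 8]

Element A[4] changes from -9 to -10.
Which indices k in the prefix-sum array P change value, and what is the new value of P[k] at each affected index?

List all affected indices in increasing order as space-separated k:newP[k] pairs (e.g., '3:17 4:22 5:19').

Answer: 4:6 5:20 6:15 7:7

Derivation:
P[k] = A[0] + ... + A[k]
P[k] includes A[4] iff k >= 4
Affected indices: 4, 5, ..., 7; delta = -1
  P[4]: 7 + -1 = 6
  P[5]: 21 + -1 = 20
  P[6]: 16 + -1 = 15
  P[7]: 8 + -1 = 7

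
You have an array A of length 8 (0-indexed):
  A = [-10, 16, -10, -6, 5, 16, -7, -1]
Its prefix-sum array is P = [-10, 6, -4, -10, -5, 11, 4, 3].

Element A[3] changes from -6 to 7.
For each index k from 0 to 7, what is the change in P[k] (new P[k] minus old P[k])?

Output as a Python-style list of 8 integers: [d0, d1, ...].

Element change: A[3] -6 -> 7, delta = 13
For k < 3: P[k] unchanged, delta_P[k] = 0
For k >= 3: P[k] shifts by exactly 13
Delta array: [0, 0, 0, 13, 13, 13, 13, 13]

Answer: [0, 0, 0, 13, 13, 13, 13, 13]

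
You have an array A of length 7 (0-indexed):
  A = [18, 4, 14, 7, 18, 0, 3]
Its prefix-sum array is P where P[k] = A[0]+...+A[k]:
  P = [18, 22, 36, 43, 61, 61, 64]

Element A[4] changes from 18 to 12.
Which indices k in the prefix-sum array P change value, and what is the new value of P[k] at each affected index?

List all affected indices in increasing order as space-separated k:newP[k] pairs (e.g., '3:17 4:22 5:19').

P[k] = A[0] + ... + A[k]
P[k] includes A[4] iff k >= 4
Affected indices: 4, 5, ..., 6; delta = -6
  P[4]: 61 + -6 = 55
  P[5]: 61 + -6 = 55
  P[6]: 64 + -6 = 58

Answer: 4:55 5:55 6:58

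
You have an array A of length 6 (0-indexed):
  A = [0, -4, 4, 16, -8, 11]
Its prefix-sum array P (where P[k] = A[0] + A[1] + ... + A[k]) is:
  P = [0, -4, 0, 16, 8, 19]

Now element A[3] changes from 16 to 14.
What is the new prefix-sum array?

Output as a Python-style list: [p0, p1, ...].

Change: A[3] 16 -> 14, delta = -2
P[k] for k < 3: unchanged (A[3] not included)
P[k] for k >= 3: shift by delta = -2
  P[0] = 0 + 0 = 0
  P[1] = -4 + 0 = -4
  P[2] = 0 + 0 = 0
  P[3] = 16 + -2 = 14
  P[4] = 8 + -2 = 6
  P[5] = 19 + -2 = 17

Answer: [0, -4, 0, 14, 6, 17]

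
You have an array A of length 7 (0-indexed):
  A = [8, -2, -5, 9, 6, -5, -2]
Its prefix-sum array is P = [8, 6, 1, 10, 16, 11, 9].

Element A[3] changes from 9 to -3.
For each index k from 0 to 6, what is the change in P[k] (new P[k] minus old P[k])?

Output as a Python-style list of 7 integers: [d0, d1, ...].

Answer: [0, 0, 0, -12, -12, -12, -12]

Derivation:
Element change: A[3] 9 -> -3, delta = -12
For k < 3: P[k] unchanged, delta_P[k] = 0
For k >= 3: P[k] shifts by exactly -12
Delta array: [0, 0, 0, -12, -12, -12, -12]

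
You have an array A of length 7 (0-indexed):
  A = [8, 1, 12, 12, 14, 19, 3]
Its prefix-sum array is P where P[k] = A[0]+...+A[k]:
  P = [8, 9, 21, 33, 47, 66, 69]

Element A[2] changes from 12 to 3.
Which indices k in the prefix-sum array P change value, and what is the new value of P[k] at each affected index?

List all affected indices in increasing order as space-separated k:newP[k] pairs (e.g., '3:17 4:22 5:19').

Answer: 2:12 3:24 4:38 5:57 6:60

Derivation:
P[k] = A[0] + ... + A[k]
P[k] includes A[2] iff k >= 2
Affected indices: 2, 3, ..., 6; delta = -9
  P[2]: 21 + -9 = 12
  P[3]: 33 + -9 = 24
  P[4]: 47 + -9 = 38
  P[5]: 66 + -9 = 57
  P[6]: 69 + -9 = 60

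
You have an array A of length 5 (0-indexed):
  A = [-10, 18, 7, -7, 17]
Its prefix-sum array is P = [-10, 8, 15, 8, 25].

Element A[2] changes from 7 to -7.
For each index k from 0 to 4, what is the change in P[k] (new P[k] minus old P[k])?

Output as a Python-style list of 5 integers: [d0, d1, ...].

Element change: A[2] 7 -> -7, delta = -14
For k < 2: P[k] unchanged, delta_P[k] = 0
For k >= 2: P[k] shifts by exactly -14
Delta array: [0, 0, -14, -14, -14]

Answer: [0, 0, -14, -14, -14]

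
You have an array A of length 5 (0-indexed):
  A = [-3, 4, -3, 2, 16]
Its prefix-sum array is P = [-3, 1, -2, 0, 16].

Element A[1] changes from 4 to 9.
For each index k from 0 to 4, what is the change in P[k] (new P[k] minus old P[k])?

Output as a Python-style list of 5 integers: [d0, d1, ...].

Element change: A[1] 4 -> 9, delta = 5
For k < 1: P[k] unchanged, delta_P[k] = 0
For k >= 1: P[k] shifts by exactly 5
Delta array: [0, 5, 5, 5, 5]

Answer: [0, 5, 5, 5, 5]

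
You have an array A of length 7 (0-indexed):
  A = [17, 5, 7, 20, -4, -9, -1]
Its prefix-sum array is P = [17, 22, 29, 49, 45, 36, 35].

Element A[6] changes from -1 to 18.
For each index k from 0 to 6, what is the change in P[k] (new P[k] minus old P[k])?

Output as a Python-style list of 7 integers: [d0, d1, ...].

Element change: A[6] -1 -> 18, delta = 19
For k < 6: P[k] unchanged, delta_P[k] = 0
For k >= 6: P[k] shifts by exactly 19
Delta array: [0, 0, 0, 0, 0, 0, 19]

Answer: [0, 0, 0, 0, 0, 0, 19]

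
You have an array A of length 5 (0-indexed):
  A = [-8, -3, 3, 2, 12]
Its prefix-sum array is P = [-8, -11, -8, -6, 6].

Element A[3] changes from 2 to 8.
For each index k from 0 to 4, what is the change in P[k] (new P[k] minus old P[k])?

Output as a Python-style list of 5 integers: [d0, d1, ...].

Answer: [0, 0, 0, 6, 6]

Derivation:
Element change: A[3] 2 -> 8, delta = 6
For k < 3: P[k] unchanged, delta_P[k] = 0
For k >= 3: P[k] shifts by exactly 6
Delta array: [0, 0, 0, 6, 6]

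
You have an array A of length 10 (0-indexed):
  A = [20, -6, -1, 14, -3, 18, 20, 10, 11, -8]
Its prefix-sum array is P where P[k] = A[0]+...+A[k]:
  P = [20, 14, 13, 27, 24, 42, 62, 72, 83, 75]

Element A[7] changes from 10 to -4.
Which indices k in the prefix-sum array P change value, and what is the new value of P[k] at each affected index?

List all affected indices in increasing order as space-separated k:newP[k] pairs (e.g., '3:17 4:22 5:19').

P[k] = A[0] + ... + A[k]
P[k] includes A[7] iff k >= 7
Affected indices: 7, 8, ..., 9; delta = -14
  P[7]: 72 + -14 = 58
  P[8]: 83 + -14 = 69
  P[9]: 75 + -14 = 61

Answer: 7:58 8:69 9:61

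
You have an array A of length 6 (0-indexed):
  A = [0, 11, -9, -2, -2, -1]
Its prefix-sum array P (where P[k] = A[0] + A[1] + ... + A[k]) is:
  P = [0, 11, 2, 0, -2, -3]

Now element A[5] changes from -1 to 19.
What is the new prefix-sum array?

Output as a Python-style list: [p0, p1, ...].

Change: A[5] -1 -> 19, delta = 20
P[k] for k < 5: unchanged (A[5] not included)
P[k] for k >= 5: shift by delta = 20
  P[0] = 0 + 0 = 0
  P[1] = 11 + 0 = 11
  P[2] = 2 + 0 = 2
  P[3] = 0 + 0 = 0
  P[4] = -2 + 0 = -2
  P[5] = -3 + 20 = 17

Answer: [0, 11, 2, 0, -2, 17]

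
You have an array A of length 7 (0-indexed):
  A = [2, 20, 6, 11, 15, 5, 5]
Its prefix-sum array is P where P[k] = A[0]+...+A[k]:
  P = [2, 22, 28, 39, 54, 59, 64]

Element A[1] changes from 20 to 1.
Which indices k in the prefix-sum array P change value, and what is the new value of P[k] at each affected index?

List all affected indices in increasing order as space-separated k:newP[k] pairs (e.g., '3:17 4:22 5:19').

Answer: 1:3 2:9 3:20 4:35 5:40 6:45

Derivation:
P[k] = A[0] + ... + A[k]
P[k] includes A[1] iff k >= 1
Affected indices: 1, 2, ..., 6; delta = -19
  P[1]: 22 + -19 = 3
  P[2]: 28 + -19 = 9
  P[3]: 39 + -19 = 20
  P[4]: 54 + -19 = 35
  P[5]: 59 + -19 = 40
  P[6]: 64 + -19 = 45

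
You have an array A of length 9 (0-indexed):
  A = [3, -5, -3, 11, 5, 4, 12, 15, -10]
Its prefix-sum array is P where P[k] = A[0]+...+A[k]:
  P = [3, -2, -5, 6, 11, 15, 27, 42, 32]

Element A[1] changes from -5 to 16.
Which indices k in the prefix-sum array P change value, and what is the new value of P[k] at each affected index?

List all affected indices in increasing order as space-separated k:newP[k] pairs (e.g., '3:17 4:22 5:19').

P[k] = A[0] + ... + A[k]
P[k] includes A[1] iff k >= 1
Affected indices: 1, 2, ..., 8; delta = 21
  P[1]: -2 + 21 = 19
  P[2]: -5 + 21 = 16
  P[3]: 6 + 21 = 27
  P[4]: 11 + 21 = 32
  P[5]: 15 + 21 = 36
  P[6]: 27 + 21 = 48
  P[7]: 42 + 21 = 63
  P[8]: 32 + 21 = 53

Answer: 1:19 2:16 3:27 4:32 5:36 6:48 7:63 8:53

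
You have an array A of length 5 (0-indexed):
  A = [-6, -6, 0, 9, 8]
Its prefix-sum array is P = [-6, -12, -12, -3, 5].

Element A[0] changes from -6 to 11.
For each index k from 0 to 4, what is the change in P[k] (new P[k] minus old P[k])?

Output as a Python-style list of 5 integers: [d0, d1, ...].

Answer: [17, 17, 17, 17, 17]

Derivation:
Element change: A[0] -6 -> 11, delta = 17
For k < 0: P[k] unchanged, delta_P[k] = 0
For k >= 0: P[k] shifts by exactly 17
Delta array: [17, 17, 17, 17, 17]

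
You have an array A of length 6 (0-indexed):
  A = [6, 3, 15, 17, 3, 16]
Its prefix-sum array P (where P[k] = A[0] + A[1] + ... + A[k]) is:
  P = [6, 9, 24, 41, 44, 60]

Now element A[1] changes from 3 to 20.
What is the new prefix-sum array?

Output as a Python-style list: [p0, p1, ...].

Change: A[1] 3 -> 20, delta = 17
P[k] for k < 1: unchanged (A[1] not included)
P[k] for k >= 1: shift by delta = 17
  P[0] = 6 + 0 = 6
  P[1] = 9 + 17 = 26
  P[2] = 24 + 17 = 41
  P[3] = 41 + 17 = 58
  P[4] = 44 + 17 = 61
  P[5] = 60 + 17 = 77

Answer: [6, 26, 41, 58, 61, 77]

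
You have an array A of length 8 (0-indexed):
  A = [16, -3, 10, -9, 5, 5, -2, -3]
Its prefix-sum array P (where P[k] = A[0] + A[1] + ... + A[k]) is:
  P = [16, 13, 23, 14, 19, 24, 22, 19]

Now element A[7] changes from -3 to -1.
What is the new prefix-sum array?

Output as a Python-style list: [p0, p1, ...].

Change: A[7] -3 -> -1, delta = 2
P[k] for k < 7: unchanged (A[7] not included)
P[k] for k >= 7: shift by delta = 2
  P[0] = 16 + 0 = 16
  P[1] = 13 + 0 = 13
  P[2] = 23 + 0 = 23
  P[3] = 14 + 0 = 14
  P[4] = 19 + 0 = 19
  P[5] = 24 + 0 = 24
  P[6] = 22 + 0 = 22
  P[7] = 19 + 2 = 21

Answer: [16, 13, 23, 14, 19, 24, 22, 21]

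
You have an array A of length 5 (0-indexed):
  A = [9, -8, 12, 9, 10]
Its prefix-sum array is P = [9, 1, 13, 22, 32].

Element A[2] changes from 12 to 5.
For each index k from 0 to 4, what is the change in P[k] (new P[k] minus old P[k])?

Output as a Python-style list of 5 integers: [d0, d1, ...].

Answer: [0, 0, -7, -7, -7]

Derivation:
Element change: A[2] 12 -> 5, delta = -7
For k < 2: P[k] unchanged, delta_P[k] = 0
For k >= 2: P[k] shifts by exactly -7
Delta array: [0, 0, -7, -7, -7]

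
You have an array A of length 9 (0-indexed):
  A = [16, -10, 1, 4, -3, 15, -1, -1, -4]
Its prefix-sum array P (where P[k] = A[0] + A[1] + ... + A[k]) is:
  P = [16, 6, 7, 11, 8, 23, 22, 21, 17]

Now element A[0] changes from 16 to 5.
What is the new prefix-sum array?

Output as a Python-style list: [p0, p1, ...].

Change: A[0] 16 -> 5, delta = -11
P[k] for k < 0: unchanged (A[0] not included)
P[k] for k >= 0: shift by delta = -11
  P[0] = 16 + -11 = 5
  P[1] = 6 + -11 = -5
  P[2] = 7 + -11 = -4
  P[3] = 11 + -11 = 0
  P[4] = 8 + -11 = -3
  P[5] = 23 + -11 = 12
  P[6] = 22 + -11 = 11
  P[7] = 21 + -11 = 10
  P[8] = 17 + -11 = 6

Answer: [5, -5, -4, 0, -3, 12, 11, 10, 6]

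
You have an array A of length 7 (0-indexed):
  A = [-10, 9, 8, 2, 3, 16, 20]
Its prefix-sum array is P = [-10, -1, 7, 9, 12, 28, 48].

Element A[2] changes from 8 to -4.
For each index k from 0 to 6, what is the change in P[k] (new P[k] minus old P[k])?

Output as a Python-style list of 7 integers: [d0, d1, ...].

Answer: [0, 0, -12, -12, -12, -12, -12]

Derivation:
Element change: A[2] 8 -> -4, delta = -12
For k < 2: P[k] unchanged, delta_P[k] = 0
For k >= 2: P[k] shifts by exactly -12
Delta array: [0, 0, -12, -12, -12, -12, -12]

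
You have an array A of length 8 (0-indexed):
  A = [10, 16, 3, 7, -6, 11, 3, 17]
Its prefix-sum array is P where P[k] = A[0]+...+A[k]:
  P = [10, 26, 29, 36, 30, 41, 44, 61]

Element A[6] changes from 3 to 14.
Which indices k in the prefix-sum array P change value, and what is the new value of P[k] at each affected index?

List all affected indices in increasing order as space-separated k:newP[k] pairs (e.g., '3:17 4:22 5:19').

Answer: 6:55 7:72

Derivation:
P[k] = A[0] + ... + A[k]
P[k] includes A[6] iff k >= 6
Affected indices: 6, 7, ..., 7; delta = 11
  P[6]: 44 + 11 = 55
  P[7]: 61 + 11 = 72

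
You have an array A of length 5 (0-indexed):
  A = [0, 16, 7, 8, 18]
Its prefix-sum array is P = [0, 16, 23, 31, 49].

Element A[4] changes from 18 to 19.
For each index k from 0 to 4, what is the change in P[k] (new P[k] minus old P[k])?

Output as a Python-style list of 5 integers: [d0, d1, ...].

Answer: [0, 0, 0, 0, 1]

Derivation:
Element change: A[4] 18 -> 19, delta = 1
For k < 4: P[k] unchanged, delta_P[k] = 0
For k >= 4: P[k] shifts by exactly 1
Delta array: [0, 0, 0, 0, 1]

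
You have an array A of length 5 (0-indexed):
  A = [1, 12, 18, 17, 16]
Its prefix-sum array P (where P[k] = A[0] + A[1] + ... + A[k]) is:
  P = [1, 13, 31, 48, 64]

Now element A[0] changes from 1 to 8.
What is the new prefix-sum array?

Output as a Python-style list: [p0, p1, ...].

Change: A[0] 1 -> 8, delta = 7
P[k] for k < 0: unchanged (A[0] not included)
P[k] for k >= 0: shift by delta = 7
  P[0] = 1 + 7 = 8
  P[1] = 13 + 7 = 20
  P[2] = 31 + 7 = 38
  P[3] = 48 + 7 = 55
  P[4] = 64 + 7 = 71

Answer: [8, 20, 38, 55, 71]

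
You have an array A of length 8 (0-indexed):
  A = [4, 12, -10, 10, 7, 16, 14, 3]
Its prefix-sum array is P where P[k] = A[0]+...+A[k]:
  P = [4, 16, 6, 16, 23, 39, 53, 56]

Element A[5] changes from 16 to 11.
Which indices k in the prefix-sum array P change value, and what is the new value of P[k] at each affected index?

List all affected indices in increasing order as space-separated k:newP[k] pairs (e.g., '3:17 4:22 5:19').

P[k] = A[0] + ... + A[k]
P[k] includes A[5] iff k >= 5
Affected indices: 5, 6, ..., 7; delta = -5
  P[5]: 39 + -5 = 34
  P[6]: 53 + -5 = 48
  P[7]: 56 + -5 = 51

Answer: 5:34 6:48 7:51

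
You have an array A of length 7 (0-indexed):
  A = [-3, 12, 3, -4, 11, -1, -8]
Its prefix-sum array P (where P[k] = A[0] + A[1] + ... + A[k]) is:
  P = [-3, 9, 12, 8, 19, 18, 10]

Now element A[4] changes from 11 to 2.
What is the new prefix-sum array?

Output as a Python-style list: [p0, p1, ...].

Answer: [-3, 9, 12, 8, 10, 9, 1]

Derivation:
Change: A[4] 11 -> 2, delta = -9
P[k] for k < 4: unchanged (A[4] not included)
P[k] for k >= 4: shift by delta = -9
  P[0] = -3 + 0 = -3
  P[1] = 9 + 0 = 9
  P[2] = 12 + 0 = 12
  P[3] = 8 + 0 = 8
  P[4] = 19 + -9 = 10
  P[5] = 18 + -9 = 9
  P[6] = 10 + -9 = 1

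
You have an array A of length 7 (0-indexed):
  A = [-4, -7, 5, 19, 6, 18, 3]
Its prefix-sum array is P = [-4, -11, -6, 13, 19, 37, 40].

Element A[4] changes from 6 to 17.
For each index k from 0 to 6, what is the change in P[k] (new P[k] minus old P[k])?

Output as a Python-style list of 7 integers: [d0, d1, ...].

Answer: [0, 0, 0, 0, 11, 11, 11]

Derivation:
Element change: A[4] 6 -> 17, delta = 11
For k < 4: P[k] unchanged, delta_P[k] = 0
For k >= 4: P[k] shifts by exactly 11
Delta array: [0, 0, 0, 0, 11, 11, 11]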